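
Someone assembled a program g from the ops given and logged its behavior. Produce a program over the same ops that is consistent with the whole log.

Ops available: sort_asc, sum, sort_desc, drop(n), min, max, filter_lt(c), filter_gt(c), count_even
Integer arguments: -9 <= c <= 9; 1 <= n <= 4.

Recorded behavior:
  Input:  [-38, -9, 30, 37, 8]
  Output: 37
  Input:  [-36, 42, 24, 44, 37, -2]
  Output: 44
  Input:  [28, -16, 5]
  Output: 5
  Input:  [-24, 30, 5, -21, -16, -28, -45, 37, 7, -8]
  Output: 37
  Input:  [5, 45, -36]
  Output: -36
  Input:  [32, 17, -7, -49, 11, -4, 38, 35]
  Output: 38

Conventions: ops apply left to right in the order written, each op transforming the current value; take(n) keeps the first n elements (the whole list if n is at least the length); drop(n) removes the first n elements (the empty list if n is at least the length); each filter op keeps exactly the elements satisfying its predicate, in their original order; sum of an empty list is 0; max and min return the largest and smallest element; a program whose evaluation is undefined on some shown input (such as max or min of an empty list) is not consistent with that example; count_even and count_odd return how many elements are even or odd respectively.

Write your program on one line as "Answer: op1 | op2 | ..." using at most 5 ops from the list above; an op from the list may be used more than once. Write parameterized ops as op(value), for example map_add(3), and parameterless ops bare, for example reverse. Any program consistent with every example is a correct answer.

drop(1) | drop(1) | sort_asc | max

Check, running the answer program on each example:
  [-38, -9, 30, 37, 8] -> [-9, 30, 37, 8] -> [30, 37, 8] -> [8, 30, 37] -> 37
  [-36, 42, 24, 44, 37, -2] -> [42, 24, 44, 37, -2] -> [24, 44, 37, -2] -> [-2, 24, 37, 44] -> 44
  [28, -16, 5] -> [-16, 5] -> [5] -> [5] -> 5
  [-24, 30, 5, -21, -16, -28, -45, 37, 7, -8] -> [30, 5, -21, -16, -28, -45, 37, 7, -8] -> [5, -21, -16, -28, -45, 37, 7, -8] -> [-45, -28, -21, -16, -8, 5, 7, 37] -> 37
  [5, 45, -36] -> [45, -36] -> [-36] -> [-36] -> -36
  [32, 17, -7, -49, 11, -4, 38, 35] -> [17, -7, -49, 11, -4, 38, 35] -> [-7, -49, 11, -4, 38, 35] -> [-49, -7, -4, 11, 35, 38] -> 38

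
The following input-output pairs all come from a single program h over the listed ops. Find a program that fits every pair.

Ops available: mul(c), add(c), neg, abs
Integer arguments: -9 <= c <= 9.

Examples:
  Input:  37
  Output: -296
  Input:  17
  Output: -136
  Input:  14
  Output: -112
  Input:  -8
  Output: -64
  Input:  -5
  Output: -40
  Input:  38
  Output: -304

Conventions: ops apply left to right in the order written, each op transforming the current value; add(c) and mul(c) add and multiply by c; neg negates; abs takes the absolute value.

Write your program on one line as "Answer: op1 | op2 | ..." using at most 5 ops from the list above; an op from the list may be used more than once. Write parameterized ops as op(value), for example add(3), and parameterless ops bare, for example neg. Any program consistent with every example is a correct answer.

abs | neg | mul(-8) | neg

Check, running the answer program on each example:
  37 -> 37 -> -37 -> 296 -> -296
  17 -> 17 -> -17 -> 136 -> -136
  14 -> 14 -> -14 -> 112 -> -112
  -8 -> 8 -> -8 -> 64 -> -64
  -5 -> 5 -> -5 -> 40 -> -40
  38 -> 38 -> -38 -> 304 -> -304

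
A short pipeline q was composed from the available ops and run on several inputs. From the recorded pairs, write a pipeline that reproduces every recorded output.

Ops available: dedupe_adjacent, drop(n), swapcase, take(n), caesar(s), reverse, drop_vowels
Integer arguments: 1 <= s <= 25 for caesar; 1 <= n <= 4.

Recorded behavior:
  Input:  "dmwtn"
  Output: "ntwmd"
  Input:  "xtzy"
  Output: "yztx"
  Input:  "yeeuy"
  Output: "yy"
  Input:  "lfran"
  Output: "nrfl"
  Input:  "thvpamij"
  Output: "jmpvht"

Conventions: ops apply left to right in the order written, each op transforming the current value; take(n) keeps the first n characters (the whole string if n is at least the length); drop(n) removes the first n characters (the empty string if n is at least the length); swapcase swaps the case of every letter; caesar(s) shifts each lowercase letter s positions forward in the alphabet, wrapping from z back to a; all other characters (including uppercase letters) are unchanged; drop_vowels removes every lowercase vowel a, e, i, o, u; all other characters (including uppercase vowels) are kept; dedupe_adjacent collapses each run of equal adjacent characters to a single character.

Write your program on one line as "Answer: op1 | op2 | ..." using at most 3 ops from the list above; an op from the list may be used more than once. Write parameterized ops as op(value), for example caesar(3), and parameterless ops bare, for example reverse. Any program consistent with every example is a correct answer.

drop_vowels | reverse

Check, running the answer program on each example:
  "dmwtn" -> "dmwtn" -> "ntwmd"
  "xtzy" -> "xtzy" -> "yztx"
  "yeeuy" -> "yy" -> "yy"
  "lfran" -> "lfrn" -> "nrfl"
  "thvpamij" -> "thvpmj" -> "jmpvht"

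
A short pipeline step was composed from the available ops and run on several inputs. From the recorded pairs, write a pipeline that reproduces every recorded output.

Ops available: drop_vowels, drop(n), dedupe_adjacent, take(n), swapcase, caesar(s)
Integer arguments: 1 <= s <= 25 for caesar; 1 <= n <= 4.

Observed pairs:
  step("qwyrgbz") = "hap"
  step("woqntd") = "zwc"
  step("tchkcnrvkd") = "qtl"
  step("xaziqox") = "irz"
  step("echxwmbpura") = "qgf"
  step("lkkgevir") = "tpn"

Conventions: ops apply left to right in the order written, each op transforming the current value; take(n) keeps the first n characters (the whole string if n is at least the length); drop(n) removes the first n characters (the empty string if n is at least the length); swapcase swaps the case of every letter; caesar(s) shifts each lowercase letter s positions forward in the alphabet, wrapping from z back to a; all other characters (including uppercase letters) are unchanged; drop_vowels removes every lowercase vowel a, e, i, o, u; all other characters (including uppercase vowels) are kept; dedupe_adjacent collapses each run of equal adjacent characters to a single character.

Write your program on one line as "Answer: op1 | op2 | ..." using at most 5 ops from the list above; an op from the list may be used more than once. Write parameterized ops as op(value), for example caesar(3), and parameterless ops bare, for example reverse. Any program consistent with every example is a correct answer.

caesar(13) | drop(1) | take(4) | caesar(22) | drop(1)

Check, running the answer program on each example:
  "qwyrgbz" -> "djletom" -> "jletom" -> "jlet" -> "fhap" -> "hap"
  "woqntd" -> "jbdagq" -> "bdagq" -> "bdag" -> "xzwc" -> "zwc"
  "tchkcnrvkd" -> "gpuxpaeixq" -> "puxpaeixq" -> "puxp" -> "lqtl" -> "qtl"
  "xaziqox" -> "knmvdbk" -> "nmvdbk" -> "nmvd" -> "jirz" -> "irz"
  "echxwmbpura" -> "rpukjzochen" -> "pukjzochen" -> "pukj" -> "lqgf" -> "qgf"
  "lkkgevir" -> "yxxtrive" -> "xxtrive" -> "xxtr" -> "ttpn" -> "tpn"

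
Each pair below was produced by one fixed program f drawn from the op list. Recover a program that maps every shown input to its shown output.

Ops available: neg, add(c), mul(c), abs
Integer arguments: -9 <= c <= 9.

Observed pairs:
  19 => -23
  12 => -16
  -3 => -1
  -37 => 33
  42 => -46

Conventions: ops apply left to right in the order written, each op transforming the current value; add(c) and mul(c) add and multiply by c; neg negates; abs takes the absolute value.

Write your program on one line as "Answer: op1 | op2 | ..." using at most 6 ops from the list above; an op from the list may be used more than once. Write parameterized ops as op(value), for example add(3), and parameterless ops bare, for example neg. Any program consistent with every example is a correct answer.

neg | add(-9) | neg | add(-5) | neg

Check, running the answer program on each example:
  19 -> -19 -> -28 -> 28 -> 23 -> -23
  12 -> -12 -> -21 -> 21 -> 16 -> -16
  -3 -> 3 -> -6 -> 6 -> 1 -> -1
  -37 -> 37 -> 28 -> -28 -> -33 -> 33
  42 -> -42 -> -51 -> 51 -> 46 -> -46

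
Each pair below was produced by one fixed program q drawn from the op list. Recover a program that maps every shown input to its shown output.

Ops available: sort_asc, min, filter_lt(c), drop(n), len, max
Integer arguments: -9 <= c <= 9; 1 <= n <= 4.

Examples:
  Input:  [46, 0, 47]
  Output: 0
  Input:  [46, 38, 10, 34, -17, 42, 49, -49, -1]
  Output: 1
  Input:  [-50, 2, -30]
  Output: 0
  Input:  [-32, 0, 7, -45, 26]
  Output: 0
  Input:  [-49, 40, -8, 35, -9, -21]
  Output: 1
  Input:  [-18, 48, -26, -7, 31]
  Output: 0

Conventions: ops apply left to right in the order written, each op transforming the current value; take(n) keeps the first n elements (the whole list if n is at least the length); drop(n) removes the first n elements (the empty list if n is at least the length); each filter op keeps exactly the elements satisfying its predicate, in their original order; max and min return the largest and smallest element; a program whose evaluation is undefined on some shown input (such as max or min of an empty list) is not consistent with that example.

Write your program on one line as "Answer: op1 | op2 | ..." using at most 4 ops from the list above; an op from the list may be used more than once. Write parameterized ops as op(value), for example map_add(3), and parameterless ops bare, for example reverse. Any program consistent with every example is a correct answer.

drop(4) | filter_lt(-8) | drop(1) | len

Check, running the answer program on each example:
  [46, 0, 47] -> [] -> [] -> [] -> 0
  [46, 38, 10, 34, -17, 42, 49, -49, -1] -> [-17, 42, 49, -49, -1] -> [-17, -49] -> [-49] -> 1
  [-50, 2, -30] -> [] -> [] -> [] -> 0
  [-32, 0, 7, -45, 26] -> [26] -> [] -> [] -> 0
  [-49, 40, -8, 35, -9, -21] -> [-9, -21] -> [-9, -21] -> [-21] -> 1
  [-18, 48, -26, -7, 31] -> [31] -> [] -> [] -> 0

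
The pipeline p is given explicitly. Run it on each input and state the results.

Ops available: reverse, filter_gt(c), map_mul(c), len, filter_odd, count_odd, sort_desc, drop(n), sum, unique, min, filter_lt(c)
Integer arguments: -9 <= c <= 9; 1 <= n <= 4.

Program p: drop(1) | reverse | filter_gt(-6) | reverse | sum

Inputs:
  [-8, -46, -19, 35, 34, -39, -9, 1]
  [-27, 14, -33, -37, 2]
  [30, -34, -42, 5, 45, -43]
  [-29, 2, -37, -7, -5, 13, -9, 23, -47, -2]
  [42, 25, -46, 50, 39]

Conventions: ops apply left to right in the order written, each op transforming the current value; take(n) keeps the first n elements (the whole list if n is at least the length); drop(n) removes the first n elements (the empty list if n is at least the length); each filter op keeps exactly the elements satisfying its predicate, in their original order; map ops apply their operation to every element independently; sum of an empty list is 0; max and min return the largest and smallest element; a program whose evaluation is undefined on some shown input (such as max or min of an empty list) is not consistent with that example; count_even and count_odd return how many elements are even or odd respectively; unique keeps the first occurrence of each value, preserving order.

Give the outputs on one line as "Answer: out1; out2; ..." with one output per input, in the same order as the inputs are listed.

70; 16; 50; 31; 114

Execution, op by op:
  [-8, -46, -19, 35, 34, -39, -9, 1] -> [-46, -19, 35, 34, -39, -9, 1] -> [1, -9, -39, 34, 35, -19, -46] -> [1, 34, 35] -> [35, 34, 1] -> 70
  [-27, 14, -33, -37, 2] -> [14, -33, -37, 2] -> [2, -37, -33, 14] -> [2, 14] -> [14, 2] -> 16
  [30, -34, -42, 5, 45, -43] -> [-34, -42, 5, 45, -43] -> [-43, 45, 5, -42, -34] -> [45, 5] -> [5, 45] -> 50
  [-29, 2, -37, -7, -5, 13, -9, 23, -47, -2] -> [2, -37, -7, -5, 13, -9, 23, -47, -2] -> [-2, -47, 23, -9, 13, -5, -7, -37, 2] -> [-2, 23, 13, -5, 2] -> [2, -5, 13, 23, -2] -> 31
  [42, 25, -46, 50, 39] -> [25, -46, 50, 39] -> [39, 50, -46, 25] -> [39, 50, 25] -> [25, 50, 39] -> 114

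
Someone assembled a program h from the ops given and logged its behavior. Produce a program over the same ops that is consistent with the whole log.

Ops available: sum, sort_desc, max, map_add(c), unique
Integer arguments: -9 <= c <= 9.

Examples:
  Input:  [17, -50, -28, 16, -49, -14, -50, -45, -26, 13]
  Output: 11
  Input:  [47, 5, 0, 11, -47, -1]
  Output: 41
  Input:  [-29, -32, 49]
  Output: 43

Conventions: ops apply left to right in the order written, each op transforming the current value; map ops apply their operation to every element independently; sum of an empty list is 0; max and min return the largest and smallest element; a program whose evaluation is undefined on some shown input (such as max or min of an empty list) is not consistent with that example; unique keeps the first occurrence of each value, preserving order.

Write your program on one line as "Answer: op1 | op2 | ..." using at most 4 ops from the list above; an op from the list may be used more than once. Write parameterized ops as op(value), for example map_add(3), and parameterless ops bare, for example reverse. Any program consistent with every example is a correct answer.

map_add(4) | map_add(-2) | map_add(-8) | max

Check, running the answer program on each example:
  [17, -50, -28, 16, -49, -14, -50, -45, -26, 13] -> [21, -46, -24, 20, -45, -10, -46, -41, -22, 17] -> [19, -48, -26, 18, -47, -12, -48, -43, -24, 15] -> [11, -56, -34, 10, -55, -20, -56, -51, -32, 7] -> 11
  [47, 5, 0, 11, -47, -1] -> [51, 9, 4, 15, -43, 3] -> [49, 7, 2, 13, -45, 1] -> [41, -1, -6, 5, -53, -7] -> 41
  [-29, -32, 49] -> [-25, -28, 53] -> [-27, -30, 51] -> [-35, -38, 43] -> 43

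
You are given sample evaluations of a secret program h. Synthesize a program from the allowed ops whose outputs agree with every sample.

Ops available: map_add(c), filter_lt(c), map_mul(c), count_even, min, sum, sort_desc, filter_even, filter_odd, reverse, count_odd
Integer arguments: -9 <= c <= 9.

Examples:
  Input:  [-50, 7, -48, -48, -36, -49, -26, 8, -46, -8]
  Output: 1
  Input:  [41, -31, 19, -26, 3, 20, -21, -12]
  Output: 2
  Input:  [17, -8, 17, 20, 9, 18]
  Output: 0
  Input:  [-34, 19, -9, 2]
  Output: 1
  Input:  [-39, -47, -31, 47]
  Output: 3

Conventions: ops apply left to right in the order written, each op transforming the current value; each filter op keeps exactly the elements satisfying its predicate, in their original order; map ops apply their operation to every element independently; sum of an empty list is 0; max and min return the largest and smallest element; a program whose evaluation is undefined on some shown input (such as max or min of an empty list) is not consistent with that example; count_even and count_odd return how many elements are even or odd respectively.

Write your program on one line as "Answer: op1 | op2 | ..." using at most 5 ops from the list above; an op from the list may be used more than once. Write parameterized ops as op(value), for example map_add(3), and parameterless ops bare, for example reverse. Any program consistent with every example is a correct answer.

reverse | filter_lt(-1) | map_add(5) | reverse | count_even

Check, running the answer program on each example:
  [-50, 7, -48, -48, -36, -49, -26, 8, -46, -8] -> [-8, -46, 8, -26, -49, -36, -48, -48, 7, -50] -> [-8, -46, -26, -49, -36, -48, -48, -50] -> [-3, -41, -21, -44, -31, -43, -43, -45] -> [-45, -43, -43, -31, -44, -21, -41, -3] -> 1
  [41, -31, 19, -26, 3, 20, -21, -12] -> [-12, -21, 20, 3, -26, 19, -31, 41] -> [-12, -21, -26, -31] -> [-7, -16, -21, -26] -> [-26, -21, -16, -7] -> 2
  [17, -8, 17, 20, 9, 18] -> [18, 9, 20, 17, -8, 17] -> [-8] -> [-3] -> [-3] -> 0
  [-34, 19, -9, 2] -> [2, -9, 19, -34] -> [-9, -34] -> [-4, -29] -> [-29, -4] -> 1
  [-39, -47, -31, 47] -> [47, -31, -47, -39] -> [-31, -47, -39] -> [-26, -42, -34] -> [-34, -42, -26] -> 3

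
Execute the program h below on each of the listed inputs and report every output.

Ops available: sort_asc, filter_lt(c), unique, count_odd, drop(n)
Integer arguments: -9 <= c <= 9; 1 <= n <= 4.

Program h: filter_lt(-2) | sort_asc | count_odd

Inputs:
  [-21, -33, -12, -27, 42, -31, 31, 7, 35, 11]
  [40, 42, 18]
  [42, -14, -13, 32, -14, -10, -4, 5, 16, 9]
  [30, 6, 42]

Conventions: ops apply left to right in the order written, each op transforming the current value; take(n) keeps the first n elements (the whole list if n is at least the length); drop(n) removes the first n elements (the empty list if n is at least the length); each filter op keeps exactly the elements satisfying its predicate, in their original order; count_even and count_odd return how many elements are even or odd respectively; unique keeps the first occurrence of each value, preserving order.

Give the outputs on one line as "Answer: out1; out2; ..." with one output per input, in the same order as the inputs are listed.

4; 0; 1; 0

Execution, op by op:
  [-21, -33, -12, -27, 42, -31, 31, 7, 35, 11] -> [-21, -33, -12, -27, -31] -> [-33, -31, -27, -21, -12] -> 4
  [40, 42, 18] -> [] -> [] -> 0
  [42, -14, -13, 32, -14, -10, -4, 5, 16, 9] -> [-14, -13, -14, -10, -4] -> [-14, -14, -13, -10, -4] -> 1
  [30, 6, 42] -> [] -> [] -> 0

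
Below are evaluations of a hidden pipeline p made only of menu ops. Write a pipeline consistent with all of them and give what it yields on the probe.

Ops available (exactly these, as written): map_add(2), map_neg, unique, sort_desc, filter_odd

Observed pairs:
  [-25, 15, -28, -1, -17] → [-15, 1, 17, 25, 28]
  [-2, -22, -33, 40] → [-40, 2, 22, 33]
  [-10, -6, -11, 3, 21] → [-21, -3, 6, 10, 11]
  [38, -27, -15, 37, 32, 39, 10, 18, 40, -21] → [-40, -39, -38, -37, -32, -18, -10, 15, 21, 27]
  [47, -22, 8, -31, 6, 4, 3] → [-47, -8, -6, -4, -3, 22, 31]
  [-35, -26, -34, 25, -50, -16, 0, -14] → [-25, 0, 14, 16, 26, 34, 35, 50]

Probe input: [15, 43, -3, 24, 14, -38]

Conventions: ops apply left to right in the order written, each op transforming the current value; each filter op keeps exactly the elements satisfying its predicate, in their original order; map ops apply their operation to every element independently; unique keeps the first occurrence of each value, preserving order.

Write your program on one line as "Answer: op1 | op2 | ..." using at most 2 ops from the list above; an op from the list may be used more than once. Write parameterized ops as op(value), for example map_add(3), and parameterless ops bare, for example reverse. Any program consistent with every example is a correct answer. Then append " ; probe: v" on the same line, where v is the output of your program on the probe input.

sort_desc | map_neg ; probe: [-43, -24, -15, -14, 3, 38]

Check, running the answer program on each example:
  [-25, 15, -28, -1, -17] -> [15, -1, -17, -25, -28] -> [-15, 1, 17, 25, 28]
  [-2, -22, -33, 40] -> [40, -2, -22, -33] -> [-40, 2, 22, 33]
  [-10, -6, -11, 3, 21] -> [21, 3, -6, -10, -11] -> [-21, -3, 6, 10, 11]
  [38, -27, -15, 37, 32, 39, 10, 18, 40, -21] -> [40, 39, 38, 37, 32, 18, 10, -15, -21, -27] -> [-40, -39, -38, -37, -32, -18, -10, 15, 21, 27]
  [47, -22, 8, -31, 6, 4, 3] -> [47, 8, 6, 4, 3, -22, -31] -> [-47, -8, -6, -4, -3, 22, 31]
  [-35, -26, -34, 25, -50, -16, 0, -14] -> [25, 0, -14, -16, -26, -34, -35, -50] -> [-25, 0, 14, 16, 26, 34, 35, 50]
  probe: [15, 43, -3, 24, 14, -38] -> [43, 24, 15, 14, -3, -38] -> [-43, -24, -15, -14, 3, 38]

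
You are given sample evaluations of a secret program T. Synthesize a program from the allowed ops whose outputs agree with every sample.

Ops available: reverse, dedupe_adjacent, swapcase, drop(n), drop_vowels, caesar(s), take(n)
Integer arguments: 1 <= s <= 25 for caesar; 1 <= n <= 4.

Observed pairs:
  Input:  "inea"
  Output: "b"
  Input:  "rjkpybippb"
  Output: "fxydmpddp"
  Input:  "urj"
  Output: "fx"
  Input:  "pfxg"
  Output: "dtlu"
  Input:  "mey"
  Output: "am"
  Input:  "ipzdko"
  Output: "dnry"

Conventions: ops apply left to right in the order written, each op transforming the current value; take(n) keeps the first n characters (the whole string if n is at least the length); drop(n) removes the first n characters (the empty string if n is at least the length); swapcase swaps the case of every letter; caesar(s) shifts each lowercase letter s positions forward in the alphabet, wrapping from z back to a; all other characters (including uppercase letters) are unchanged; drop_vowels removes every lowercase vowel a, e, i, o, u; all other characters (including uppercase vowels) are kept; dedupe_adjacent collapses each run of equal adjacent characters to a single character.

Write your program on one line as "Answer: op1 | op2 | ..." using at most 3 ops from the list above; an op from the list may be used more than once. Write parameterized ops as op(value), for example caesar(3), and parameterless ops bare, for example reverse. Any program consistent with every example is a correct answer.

drop_vowels | caesar(14)

Check, running the answer program on each example:
  "inea" -> "n" -> "b"
  "rjkpybippb" -> "rjkpybppb" -> "fxydmpddp"
  "urj" -> "rj" -> "fx"
  "pfxg" -> "pfxg" -> "dtlu"
  "mey" -> "my" -> "am"
  "ipzdko" -> "pzdk" -> "dnry"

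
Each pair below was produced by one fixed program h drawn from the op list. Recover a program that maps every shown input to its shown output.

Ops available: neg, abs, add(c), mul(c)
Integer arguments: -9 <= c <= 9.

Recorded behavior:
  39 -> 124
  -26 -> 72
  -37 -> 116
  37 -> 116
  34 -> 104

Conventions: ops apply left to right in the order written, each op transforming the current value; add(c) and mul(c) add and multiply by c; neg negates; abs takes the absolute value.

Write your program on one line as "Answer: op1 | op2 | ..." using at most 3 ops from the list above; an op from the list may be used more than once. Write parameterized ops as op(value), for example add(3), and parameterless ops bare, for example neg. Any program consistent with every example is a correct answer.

abs | add(-8) | mul(4)

Check, running the answer program on each example:
  39 -> 39 -> 31 -> 124
  -26 -> 26 -> 18 -> 72
  -37 -> 37 -> 29 -> 116
  37 -> 37 -> 29 -> 116
  34 -> 34 -> 26 -> 104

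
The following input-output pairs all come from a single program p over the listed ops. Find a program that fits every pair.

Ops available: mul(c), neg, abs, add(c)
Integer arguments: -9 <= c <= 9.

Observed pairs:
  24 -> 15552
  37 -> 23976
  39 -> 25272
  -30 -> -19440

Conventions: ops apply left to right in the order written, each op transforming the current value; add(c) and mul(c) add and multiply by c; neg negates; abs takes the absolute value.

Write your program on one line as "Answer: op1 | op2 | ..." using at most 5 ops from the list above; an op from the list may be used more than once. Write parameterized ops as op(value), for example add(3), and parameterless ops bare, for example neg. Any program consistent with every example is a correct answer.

mul(-9) | mul(-1) | mul(-9) | mul(-8)

Check, running the answer program on each example:
  24 -> -216 -> 216 -> -1944 -> 15552
  37 -> -333 -> 333 -> -2997 -> 23976
  39 -> -351 -> 351 -> -3159 -> 25272
  -30 -> 270 -> -270 -> 2430 -> -19440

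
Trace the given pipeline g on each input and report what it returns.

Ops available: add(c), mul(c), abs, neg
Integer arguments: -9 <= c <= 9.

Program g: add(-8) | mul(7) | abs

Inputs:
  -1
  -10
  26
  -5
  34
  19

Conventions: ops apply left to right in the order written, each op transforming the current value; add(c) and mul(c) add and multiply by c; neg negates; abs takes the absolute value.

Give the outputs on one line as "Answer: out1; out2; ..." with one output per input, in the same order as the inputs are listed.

Execution, op by op:
  -1 -> -9 -> -63 -> 63
  -10 -> -18 -> -126 -> 126
  26 -> 18 -> 126 -> 126
  -5 -> -13 -> -91 -> 91
  34 -> 26 -> 182 -> 182
  19 -> 11 -> 77 -> 77

63; 126; 126; 91; 182; 77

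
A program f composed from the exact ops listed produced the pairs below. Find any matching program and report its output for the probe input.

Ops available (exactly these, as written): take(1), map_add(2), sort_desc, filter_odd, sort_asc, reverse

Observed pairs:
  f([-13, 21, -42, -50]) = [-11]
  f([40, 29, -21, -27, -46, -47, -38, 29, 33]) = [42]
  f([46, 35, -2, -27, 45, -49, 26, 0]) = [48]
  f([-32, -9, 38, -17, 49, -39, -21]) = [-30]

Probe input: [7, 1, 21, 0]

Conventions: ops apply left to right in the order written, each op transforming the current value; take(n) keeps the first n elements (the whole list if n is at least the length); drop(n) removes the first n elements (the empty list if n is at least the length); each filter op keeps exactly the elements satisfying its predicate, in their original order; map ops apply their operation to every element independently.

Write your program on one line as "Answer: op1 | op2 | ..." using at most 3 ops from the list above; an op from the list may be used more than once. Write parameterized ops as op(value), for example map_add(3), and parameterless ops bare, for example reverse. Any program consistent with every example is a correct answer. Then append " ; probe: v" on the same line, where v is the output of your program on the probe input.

map_add(2) | take(1) ; probe: [9]

Check, running the answer program on each example:
  [-13, 21, -42, -50] -> [-11, 23, -40, -48] -> [-11]
  [40, 29, -21, -27, -46, -47, -38, 29, 33] -> [42, 31, -19, -25, -44, -45, -36, 31, 35] -> [42]
  [46, 35, -2, -27, 45, -49, 26, 0] -> [48, 37, 0, -25, 47, -47, 28, 2] -> [48]
  [-32, -9, 38, -17, 49, -39, -21] -> [-30, -7, 40, -15, 51, -37, -19] -> [-30]
  probe: [7, 1, 21, 0] -> [9, 3, 23, 2] -> [9]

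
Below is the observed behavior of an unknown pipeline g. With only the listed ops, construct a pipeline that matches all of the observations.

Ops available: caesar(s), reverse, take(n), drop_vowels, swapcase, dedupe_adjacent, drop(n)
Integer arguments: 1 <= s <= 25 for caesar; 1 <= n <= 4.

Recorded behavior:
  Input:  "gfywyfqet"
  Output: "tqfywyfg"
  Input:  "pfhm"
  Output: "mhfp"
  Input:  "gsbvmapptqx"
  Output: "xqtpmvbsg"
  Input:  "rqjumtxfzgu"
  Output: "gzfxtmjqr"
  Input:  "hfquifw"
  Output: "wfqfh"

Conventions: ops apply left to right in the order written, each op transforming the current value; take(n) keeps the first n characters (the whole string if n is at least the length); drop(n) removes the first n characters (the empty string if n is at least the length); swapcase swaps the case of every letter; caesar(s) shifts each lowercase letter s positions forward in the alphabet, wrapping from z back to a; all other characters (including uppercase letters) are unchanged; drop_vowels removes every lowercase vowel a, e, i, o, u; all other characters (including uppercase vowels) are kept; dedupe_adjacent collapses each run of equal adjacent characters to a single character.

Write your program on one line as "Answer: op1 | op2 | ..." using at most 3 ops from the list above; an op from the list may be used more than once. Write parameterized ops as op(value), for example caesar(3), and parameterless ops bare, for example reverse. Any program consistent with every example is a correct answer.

reverse | dedupe_adjacent | drop_vowels

Check, running the answer program on each example:
  "gfywyfqet" -> "teqfywyfg" -> "teqfywyfg" -> "tqfywyfg"
  "pfhm" -> "mhfp" -> "mhfp" -> "mhfp"
  "gsbvmapptqx" -> "xqtppamvbsg" -> "xqtpamvbsg" -> "xqtpmvbsg"
  "rqjumtxfzgu" -> "ugzfxtmujqr" -> "ugzfxtmujqr" -> "gzfxtmjqr"
  "hfquifw" -> "wfiuqfh" -> "wfiuqfh" -> "wfqfh"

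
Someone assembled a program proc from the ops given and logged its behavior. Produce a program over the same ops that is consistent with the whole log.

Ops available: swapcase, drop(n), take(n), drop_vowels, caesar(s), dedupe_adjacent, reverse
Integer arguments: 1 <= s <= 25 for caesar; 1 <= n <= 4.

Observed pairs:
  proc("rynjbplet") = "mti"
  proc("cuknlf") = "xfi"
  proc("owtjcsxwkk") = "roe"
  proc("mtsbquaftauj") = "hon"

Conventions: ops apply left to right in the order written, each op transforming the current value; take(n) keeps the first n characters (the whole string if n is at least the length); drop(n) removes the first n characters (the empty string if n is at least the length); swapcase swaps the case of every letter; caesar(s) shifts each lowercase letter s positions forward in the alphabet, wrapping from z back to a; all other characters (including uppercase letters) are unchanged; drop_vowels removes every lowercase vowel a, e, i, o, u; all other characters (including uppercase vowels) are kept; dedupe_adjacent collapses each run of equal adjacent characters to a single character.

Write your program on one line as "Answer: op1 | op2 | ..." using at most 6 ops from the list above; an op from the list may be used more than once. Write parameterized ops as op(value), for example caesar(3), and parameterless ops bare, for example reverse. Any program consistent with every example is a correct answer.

drop_vowels | caesar(20) | caesar(19) | caesar(12) | take(3) | caesar(22)

Check, running the answer program on each example:
  "rynjbplet" -> "rynjbplt" -> "lshdvjfn" -> "elawocyg" -> "qxmiaoks" -> "qxm" -> "mti"
  "cuknlf" -> "cknlf" -> "wehfz" -> "pxays" -> "bjmke" -> "bjm" -> "xfi"
  "owtjcsxwkk" -> "wtjcsxwkk" -> "qndwmrqee" -> "jgwpfkjxx" -> "vsibrwvjj" -> "vsi" -> "roe"
  "mtsbquaftauj" -> "mtsbqftj" -> "gnmvkznd" -> "zgfodsgw" -> "lsrapesi" -> "lsr" -> "hon"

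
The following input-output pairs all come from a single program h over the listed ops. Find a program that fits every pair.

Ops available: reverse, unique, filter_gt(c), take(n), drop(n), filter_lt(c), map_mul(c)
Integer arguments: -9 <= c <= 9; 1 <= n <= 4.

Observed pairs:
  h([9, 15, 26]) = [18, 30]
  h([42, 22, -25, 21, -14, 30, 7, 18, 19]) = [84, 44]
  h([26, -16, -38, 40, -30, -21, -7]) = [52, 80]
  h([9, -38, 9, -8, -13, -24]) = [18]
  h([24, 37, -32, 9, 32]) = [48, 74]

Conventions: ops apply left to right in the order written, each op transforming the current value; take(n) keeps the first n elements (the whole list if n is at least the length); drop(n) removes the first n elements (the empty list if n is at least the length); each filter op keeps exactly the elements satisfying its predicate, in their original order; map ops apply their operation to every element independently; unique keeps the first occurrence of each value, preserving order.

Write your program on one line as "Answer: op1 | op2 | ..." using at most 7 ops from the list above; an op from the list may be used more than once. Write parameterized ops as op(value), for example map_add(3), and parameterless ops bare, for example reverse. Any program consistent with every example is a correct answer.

filter_gt(8) | reverse | unique | reverse | take(2) | map_mul(2)

Check, running the answer program on each example:
  [9, 15, 26] -> [9, 15, 26] -> [26, 15, 9] -> [26, 15, 9] -> [9, 15, 26] -> [9, 15] -> [18, 30]
  [42, 22, -25, 21, -14, 30, 7, 18, 19] -> [42, 22, 21, 30, 18, 19] -> [19, 18, 30, 21, 22, 42] -> [19, 18, 30, 21, 22, 42] -> [42, 22, 21, 30, 18, 19] -> [42, 22] -> [84, 44]
  [26, -16, -38, 40, -30, -21, -7] -> [26, 40] -> [40, 26] -> [40, 26] -> [26, 40] -> [26, 40] -> [52, 80]
  [9, -38, 9, -8, -13, -24] -> [9, 9] -> [9, 9] -> [9] -> [9] -> [9] -> [18]
  [24, 37, -32, 9, 32] -> [24, 37, 9, 32] -> [32, 9, 37, 24] -> [32, 9, 37, 24] -> [24, 37, 9, 32] -> [24, 37] -> [48, 74]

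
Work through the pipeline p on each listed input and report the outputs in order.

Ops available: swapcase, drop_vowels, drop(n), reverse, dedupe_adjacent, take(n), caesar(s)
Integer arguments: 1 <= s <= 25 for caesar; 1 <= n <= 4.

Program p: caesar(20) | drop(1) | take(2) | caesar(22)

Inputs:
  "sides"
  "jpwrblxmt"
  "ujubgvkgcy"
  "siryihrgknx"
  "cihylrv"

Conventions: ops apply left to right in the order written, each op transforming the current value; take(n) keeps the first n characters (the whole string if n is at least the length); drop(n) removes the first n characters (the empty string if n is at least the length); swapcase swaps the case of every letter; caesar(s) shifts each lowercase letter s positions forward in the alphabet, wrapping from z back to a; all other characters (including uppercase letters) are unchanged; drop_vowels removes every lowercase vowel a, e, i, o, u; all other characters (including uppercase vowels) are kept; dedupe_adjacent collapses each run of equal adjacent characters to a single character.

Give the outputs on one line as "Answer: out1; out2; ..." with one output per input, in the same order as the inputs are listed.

Execution, op by op:
  "sides" -> "mcxym" -> "cxym" -> "cx" -> "yt"
  "jpwrblxmt" -> "djqlvfrgn" -> "jqlvfrgn" -> "jq" -> "fm"
  "ujubgvkgcy" -> "odovapeaws" -> "dovapeaws" -> "do" -> "zk"
  "siryihrgknx" -> "mclscblaehr" -> "clscblaehr" -> "cl" -> "yh"
  "cihylrv" -> "wcbsflp" -> "cbsflp" -> "cb" -> "yx"

"yt"; "fm"; "zk"; "yh"; "yx"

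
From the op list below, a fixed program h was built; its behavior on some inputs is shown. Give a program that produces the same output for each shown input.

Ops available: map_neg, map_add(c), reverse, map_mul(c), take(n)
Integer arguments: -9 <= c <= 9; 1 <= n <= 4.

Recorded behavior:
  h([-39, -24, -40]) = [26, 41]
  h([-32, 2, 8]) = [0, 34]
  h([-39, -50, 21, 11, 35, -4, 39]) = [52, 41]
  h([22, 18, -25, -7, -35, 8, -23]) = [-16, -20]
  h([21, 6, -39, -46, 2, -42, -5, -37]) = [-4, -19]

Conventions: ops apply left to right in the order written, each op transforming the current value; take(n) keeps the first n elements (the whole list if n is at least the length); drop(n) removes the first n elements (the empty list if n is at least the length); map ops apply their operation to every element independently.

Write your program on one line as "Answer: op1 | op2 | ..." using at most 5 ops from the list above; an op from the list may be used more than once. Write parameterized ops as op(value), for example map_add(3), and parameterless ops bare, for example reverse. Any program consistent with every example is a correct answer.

take(2) | map_add(-6) | map_add(4) | map_neg | reverse

Check, running the answer program on each example:
  [-39, -24, -40] -> [-39, -24] -> [-45, -30] -> [-41, -26] -> [41, 26] -> [26, 41]
  [-32, 2, 8] -> [-32, 2] -> [-38, -4] -> [-34, 0] -> [34, 0] -> [0, 34]
  [-39, -50, 21, 11, 35, -4, 39] -> [-39, -50] -> [-45, -56] -> [-41, -52] -> [41, 52] -> [52, 41]
  [22, 18, -25, -7, -35, 8, -23] -> [22, 18] -> [16, 12] -> [20, 16] -> [-20, -16] -> [-16, -20]
  [21, 6, -39, -46, 2, -42, -5, -37] -> [21, 6] -> [15, 0] -> [19, 4] -> [-19, -4] -> [-4, -19]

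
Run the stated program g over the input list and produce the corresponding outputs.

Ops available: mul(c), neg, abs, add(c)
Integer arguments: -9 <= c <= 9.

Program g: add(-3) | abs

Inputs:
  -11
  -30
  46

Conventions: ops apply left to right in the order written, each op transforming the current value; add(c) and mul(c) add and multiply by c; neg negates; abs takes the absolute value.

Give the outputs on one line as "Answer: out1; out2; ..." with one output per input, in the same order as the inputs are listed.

Execution, op by op:
  -11 -> -14 -> 14
  -30 -> -33 -> 33
  46 -> 43 -> 43

14; 33; 43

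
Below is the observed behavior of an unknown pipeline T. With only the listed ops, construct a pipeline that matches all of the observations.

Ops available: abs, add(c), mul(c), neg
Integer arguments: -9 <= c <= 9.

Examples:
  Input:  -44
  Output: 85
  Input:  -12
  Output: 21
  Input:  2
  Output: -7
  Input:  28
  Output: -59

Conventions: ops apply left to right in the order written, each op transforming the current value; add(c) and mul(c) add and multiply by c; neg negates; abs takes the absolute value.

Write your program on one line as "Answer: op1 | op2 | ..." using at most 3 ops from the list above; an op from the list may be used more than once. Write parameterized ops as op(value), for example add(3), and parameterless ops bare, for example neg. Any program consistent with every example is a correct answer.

add(3) | mul(-2) | add(3)

Check, running the answer program on each example:
  -44 -> -41 -> 82 -> 85
  -12 -> -9 -> 18 -> 21
  2 -> 5 -> -10 -> -7
  28 -> 31 -> -62 -> -59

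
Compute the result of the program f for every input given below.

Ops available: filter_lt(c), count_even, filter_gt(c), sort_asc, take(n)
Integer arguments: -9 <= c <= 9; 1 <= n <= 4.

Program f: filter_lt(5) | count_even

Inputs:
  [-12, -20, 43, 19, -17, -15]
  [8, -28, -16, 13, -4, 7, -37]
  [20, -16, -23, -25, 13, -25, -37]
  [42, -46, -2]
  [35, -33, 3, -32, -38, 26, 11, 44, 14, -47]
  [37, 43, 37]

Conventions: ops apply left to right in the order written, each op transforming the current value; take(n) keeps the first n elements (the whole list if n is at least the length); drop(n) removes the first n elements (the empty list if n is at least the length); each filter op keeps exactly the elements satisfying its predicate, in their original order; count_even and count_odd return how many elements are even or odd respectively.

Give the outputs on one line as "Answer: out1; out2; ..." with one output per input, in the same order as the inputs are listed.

2; 3; 1; 2; 2; 0

Execution, op by op:
  [-12, -20, 43, 19, -17, -15] -> [-12, -20, -17, -15] -> 2
  [8, -28, -16, 13, -4, 7, -37] -> [-28, -16, -4, -37] -> 3
  [20, -16, -23, -25, 13, -25, -37] -> [-16, -23, -25, -25, -37] -> 1
  [42, -46, -2] -> [-46, -2] -> 2
  [35, -33, 3, -32, -38, 26, 11, 44, 14, -47] -> [-33, 3, -32, -38, -47] -> 2
  [37, 43, 37] -> [] -> 0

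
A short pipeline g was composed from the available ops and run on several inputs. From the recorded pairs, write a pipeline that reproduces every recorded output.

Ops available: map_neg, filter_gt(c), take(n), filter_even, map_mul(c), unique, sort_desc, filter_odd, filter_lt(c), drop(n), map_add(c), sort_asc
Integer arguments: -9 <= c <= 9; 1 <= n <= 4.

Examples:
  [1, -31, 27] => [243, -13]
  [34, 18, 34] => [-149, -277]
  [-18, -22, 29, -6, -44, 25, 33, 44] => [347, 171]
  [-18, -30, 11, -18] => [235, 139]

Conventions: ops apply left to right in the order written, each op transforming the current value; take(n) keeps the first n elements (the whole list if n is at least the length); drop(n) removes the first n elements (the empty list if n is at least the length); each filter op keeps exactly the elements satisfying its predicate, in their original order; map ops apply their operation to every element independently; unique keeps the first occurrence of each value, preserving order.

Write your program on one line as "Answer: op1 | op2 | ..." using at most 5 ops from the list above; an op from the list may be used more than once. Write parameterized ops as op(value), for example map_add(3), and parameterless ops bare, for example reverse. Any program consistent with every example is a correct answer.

map_mul(8) | map_neg | map_add(-5) | sort_desc | take(2)

Check, running the answer program on each example:
  [1, -31, 27] -> [8, -248, 216] -> [-8, 248, -216] -> [-13, 243, -221] -> [243, -13, -221] -> [243, -13]
  [34, 18, 34] -> [272, 144, 272] -> [-272, -144, -272] -> [-277, -149, -277] -> [-149, -277, -277] -> [-149, -277]
  [-18, -22, 29, -6, -44, 25, 33, 44] -> [-144, -176, 232, -48, -352, 200, 264, 352] -> [144, 176, -232, 48, 352, -200, -264, -352] -> [139, 171, -237, 43, 347, -205, -269, -357] -> [347, 171, 139, 43, -205, -237, -269, -357] -> [347, 171]
  [-18, -30, 11, -18] -> [-144, -240, 88, -144] -> [144, 240, -88, 144] -> [139, 235, -93, 139] -> [235, 139, 139, -93] -> [235, 139]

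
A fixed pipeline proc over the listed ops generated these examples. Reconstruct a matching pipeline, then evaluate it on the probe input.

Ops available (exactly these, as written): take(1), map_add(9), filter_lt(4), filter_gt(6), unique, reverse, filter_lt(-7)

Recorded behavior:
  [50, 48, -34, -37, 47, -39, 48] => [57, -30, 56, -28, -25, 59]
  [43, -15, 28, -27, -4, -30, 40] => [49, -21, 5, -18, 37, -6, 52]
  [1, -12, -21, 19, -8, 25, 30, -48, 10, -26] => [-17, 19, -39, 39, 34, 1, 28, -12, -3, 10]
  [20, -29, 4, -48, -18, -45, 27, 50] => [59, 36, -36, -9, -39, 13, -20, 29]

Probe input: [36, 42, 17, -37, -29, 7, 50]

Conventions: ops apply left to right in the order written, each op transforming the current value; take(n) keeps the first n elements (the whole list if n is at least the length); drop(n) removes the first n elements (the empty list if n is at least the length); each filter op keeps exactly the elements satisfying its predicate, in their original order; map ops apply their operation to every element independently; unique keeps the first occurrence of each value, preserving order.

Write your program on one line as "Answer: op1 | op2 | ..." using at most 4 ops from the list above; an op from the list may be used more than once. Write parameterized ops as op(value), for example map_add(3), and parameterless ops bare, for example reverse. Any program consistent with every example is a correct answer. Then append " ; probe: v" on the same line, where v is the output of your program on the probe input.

reverse | unique | map_add(9) ; probe: [59, 16, -20, -28, 26, 51, 45]

Check, running the answer program on each example:
  [50, 48, -34, -37, 47, -39, 48] -> [48, -39, 47, -37, -34, 48, 50] -> [48, -39, 47, -37, -34, 50] -> [57, -30, 56, -28, -25, 59]
  [43, -15, 28, -27, -4, -30, 40] -> [40, -30, -4, -27, 28, -15, 43] -> [40, -30, -4, -27, 28, -15, 43] -> [49, -21, 5, -18, 37, -6, 52]
  [1, -12, -21, 19, -8, 25, 30, -48, 10, -26] -> [-26, 10, -48, 30, 25, -8, 19, -21, -12, 1] -> [-26, 10, -48, 30, 25, -8, 19, -21, -12, 1] -> [-17, 19, -39, 39, 34, 1, 28, -12, -3, 10]
  [20, -29, 4, -48, -18, -45, 27, 50] -> [50, 27, -45, -18, -48, 4, -29, 20] -> [50, 27, -45, -18, -48, 4, -29, 20] -> [59, 36, -36, -9, -39, 13, -20, 29]
  probe: [36, 42, 17, -37, -29, 7, 50] -> [50, 7, -29, -37, 17, 42, 36] -> [50, 7, -29, -37, 17, 42, 36] -> [59, 16, -20, -28, 26, 51, 45]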